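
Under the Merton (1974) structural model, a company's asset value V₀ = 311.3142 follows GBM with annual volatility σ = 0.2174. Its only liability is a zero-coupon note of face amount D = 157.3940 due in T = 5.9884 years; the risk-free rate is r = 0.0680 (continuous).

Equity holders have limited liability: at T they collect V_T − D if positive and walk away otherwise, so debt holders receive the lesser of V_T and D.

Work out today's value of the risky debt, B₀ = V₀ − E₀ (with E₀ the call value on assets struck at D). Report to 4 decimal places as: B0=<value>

Equity is a call on the firm's assets struck at D = 157.3940:
d₁ = [ln(V₀/D) + (r + σ²/2)T] / (σ√T)
   = [ln(311.3142/157.3940) + (0.0680 + 0.5·0.2174²)·5.9884] / (0.2174·√5.9884)
   = [0.682050 + 0.548725] / 0.532004 = 2.313471
d₂ = d₁ − σ√T = 2.313471 − 0.532004 = 1.781467
N(d₁) = 0.989652,  N(d₂) = 0.962582,  e^(−rT) = 0.665504
E₀ = V₀·N(d₁) − D·e^(−rT)·N(d₂)
   = 311.3142·0.989652 − 157.3940·0.665504·0.962582 = 207.265732
B₀ = V₀ − E₀ = 311.3142 − 207.265732 = 104.048468

B0=104.0485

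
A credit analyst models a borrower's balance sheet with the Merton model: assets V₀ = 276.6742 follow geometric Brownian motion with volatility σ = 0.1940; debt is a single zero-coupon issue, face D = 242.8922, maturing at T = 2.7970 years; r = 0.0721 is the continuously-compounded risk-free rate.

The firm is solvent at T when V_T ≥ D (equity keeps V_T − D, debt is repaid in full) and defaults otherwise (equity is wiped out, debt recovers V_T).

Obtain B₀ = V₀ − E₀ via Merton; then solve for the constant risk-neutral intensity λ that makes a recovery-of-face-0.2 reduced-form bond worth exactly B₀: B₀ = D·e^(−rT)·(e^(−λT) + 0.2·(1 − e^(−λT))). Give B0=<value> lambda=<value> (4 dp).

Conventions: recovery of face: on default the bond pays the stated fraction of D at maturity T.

B0=192.5198 lambda=0.0138

Apply the equity-as-call identities (strike 242.8922, horizon 2.7970 years):
d₁ = [ln(V₀/D) + (r + σ²/2)T] / (σ√T)
   = [ln(276.6742/242.8922) + (0.0721 + 0.5·0.1940²)·2.7970] / (0.1940·√2.7970)
   = [0.130223 + 0.254298] / 0.324450 = 1.185145
d₂ = d₁ − σ√T = 1.185145 − 0.324450 = 0.860695
N(d₁) = 0.882020,  N(d₂) = 0.805297,  e^(−rT) = 0.817370
E₀ = V₀·N(d₁) − D·e^(−rT)·N(d₂)
   = 276.6742·0.882020 − 242.8922·0.817370·0.805297 = 84.154353
B₀ = V₀ − E₀ = 276.6742 − 84.154353 = 192.519847
e^(−λT) = (B₀·e^(rT)/D − 0.2)/(1 − 0.2) = (192.5198·1.223436/242.8922 − 0.2)/0.8 = 0.96214138
λ = −ln(0.96214138)/2.7970 = 0.013798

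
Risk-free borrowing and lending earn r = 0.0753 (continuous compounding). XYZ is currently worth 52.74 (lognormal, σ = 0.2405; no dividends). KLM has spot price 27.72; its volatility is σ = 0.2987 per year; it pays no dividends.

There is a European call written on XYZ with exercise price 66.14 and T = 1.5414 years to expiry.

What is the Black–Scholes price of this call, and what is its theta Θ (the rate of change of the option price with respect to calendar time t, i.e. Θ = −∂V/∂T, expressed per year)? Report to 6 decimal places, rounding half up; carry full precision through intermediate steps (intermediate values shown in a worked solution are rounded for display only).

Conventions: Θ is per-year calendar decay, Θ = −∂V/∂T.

σ√T = 0.2405·√1.5414 = 0.298588
d₁ = (ln(S/K) + (r+σ²/2)T) / (σ√T) = (ln(52.74/66.14) + (0.0753+0.2405²/2)·1.5414) / 0.298588 = (-0.226400 + 0.160645) / 0.298588 = -0.220218
d₂ = d₁ − σ√T = -0.220218 − 0.298588 = -0.518807
e^{−rT} = 0.890415
N(d₁) = 0.412851,  N(d₂) = 0.301948
Call price V = S·N(d₁) − K·e^{−rT}·N(d₂) = 21.773738 − 17.782327 = 3.991410
φ(d₁) = (1/√(2π))·e^{−d₁²/2} = 0.389385
Θ = −S·φ(d₁)·σ/(2√T) − r·K·e^{−rT}·N(d₂) = −1.989055 − 1.339009 = -3.328064

price = 3.991410
Θ = -3.328064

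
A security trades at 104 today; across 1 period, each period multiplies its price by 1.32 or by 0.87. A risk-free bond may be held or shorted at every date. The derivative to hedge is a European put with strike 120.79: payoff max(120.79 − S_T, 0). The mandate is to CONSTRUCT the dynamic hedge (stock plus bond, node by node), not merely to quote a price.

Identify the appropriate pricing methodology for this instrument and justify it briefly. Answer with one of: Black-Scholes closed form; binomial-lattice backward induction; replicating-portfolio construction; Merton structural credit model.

framework: replicating-portfolio construction

Key observation: the deliverable is the dynamic trading strategy on the 1-step tree (spot 104, moves 1.32 and 0.87), so the valuation must go through the node-by-node replicating-portfolio solve.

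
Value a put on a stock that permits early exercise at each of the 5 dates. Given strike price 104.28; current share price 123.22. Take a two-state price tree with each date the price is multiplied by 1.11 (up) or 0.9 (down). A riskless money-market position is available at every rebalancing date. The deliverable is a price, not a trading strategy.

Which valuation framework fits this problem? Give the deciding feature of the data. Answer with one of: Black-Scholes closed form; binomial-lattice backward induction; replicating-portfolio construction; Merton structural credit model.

framework: binomial-lattice backward induction

Key observation: the exercise right at every one of the 5 steps is what matters: each node needs max(104.28 − S, continuation), which only the stepwise tree valuation starting from spot 123.22 delivers.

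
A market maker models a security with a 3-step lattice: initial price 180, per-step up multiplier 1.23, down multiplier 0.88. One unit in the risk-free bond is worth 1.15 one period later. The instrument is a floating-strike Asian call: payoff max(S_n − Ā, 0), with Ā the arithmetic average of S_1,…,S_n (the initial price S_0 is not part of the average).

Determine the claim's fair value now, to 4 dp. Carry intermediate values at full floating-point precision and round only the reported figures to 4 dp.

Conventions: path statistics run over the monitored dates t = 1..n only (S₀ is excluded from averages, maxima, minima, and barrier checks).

price = 23.7641

Risk-neutral up-probability p* = (R−d)/(u−d) = (1.15−0.88)/(1.23−0.88) = 0.7714; the claim prices as the p*-weighted sum of path payoffs discounted by R^3.
Enumerate all 2^3 = 8 price paths (U = up ×1.23, D = down ×0.88); each path with k up-moves has probability p*^k·(1−p*)^(3−k).
DDD: Ā=140.1523, payoff=0.0000, prob=0.011942
UDD: Ā=195.8947, payoff=0.0000, prob=0.040303
DUD: Ā=174.8947, payoff=0.0000, prob=0.040303
UUD: Ā=244.4551, payoff=0.0000, prob=0.136023
DDU: Ā=156.4147, payoff=15.0374, prob=0.040303
UDU: Ā=218.6251, payoff=21.0182, prob=0.136023
DUU: Ā=197.6251, payoff=42.0182, prob=0.136023
UUU: Ā=276.2260, payoff=58.7300, prob=0.459079
Price = Σ prob·payoff / R^3 = 36.142200 / 1.520875 = 23.7641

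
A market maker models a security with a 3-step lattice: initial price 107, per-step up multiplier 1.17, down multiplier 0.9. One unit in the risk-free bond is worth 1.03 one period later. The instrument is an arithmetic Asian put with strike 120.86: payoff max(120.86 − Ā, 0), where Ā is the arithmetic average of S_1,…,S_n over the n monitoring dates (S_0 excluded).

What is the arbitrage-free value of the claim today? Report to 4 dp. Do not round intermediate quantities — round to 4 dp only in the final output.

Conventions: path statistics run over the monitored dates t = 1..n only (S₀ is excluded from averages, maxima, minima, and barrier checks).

price = 11.1903

Under the martingale measure an up-move has probability p* = 0.4815; value the claim as the probability-weighted average of per-path payoffs, discounted 3 periods at R = 1.03.
Enumerate all 2^3 = 8 price paths (U = up ×1.17, D = down ×0.9); each path with k up-moves has probability p*^k·(1−p*)^(3−k).
DDD: Ā=86.9910, payoff=33.8690, prob=0.139410
UDD: Ā=113.0883, payoff=7.7717, prob=0.129452
DUD: Ā=103.4583, payoff=17.4017, prob=0.129452
UUD: Ā=134.4958, payoff=0.0000, prob=0.120205
DDU: Ā=94.7913, payoff=26.0687, prob=0.129452
UDU: Ā=123.2287, payoff=0.0000, prob=0.120205
DUU: Ā=113.5987, payoff=7.2613, prob=0.120205
UUU: Ā=147.6783, payoff=0.0000, prob=0.111619
Price = Σ prob·payoff / R^3 = 12.227895 / 1.092727 = 11.1903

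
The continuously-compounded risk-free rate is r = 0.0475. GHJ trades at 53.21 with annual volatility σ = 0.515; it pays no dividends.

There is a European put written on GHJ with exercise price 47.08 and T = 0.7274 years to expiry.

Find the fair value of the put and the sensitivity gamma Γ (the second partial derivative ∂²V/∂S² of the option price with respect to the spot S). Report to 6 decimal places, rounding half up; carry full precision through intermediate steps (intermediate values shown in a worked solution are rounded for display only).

σ√T = 0.515·√0.7274 = 0.439232
d₁ = (ln(S/K) + (r+σ²/2)T) / (σ√T) = (ln(53.21/47.08) + (0.0475+0.515²/2)·0.7274) / 0.439232 = (0.122398 + 0.131014) / 0.439232 = 0.576943
d₂ = d₁ − σ√T = 0.576943 − 0.439232 = 0.137711
e^{−rT} = 0.966039
N(−d₁) = 0.281989,  N(−d₂) = 0.445234
Put price V = K·e^{−rT}·N(−d₂) − S·N(−d₁) = 20.249742 − 15.004628 = 5.245114
φ(d₁) = (1/√(2π))·e^{−d₁²/2} = 0.337777
Γ = φ(d₁) / (S·σ·√T) = 0.014452

price = 5.245114
Γ = 0.014452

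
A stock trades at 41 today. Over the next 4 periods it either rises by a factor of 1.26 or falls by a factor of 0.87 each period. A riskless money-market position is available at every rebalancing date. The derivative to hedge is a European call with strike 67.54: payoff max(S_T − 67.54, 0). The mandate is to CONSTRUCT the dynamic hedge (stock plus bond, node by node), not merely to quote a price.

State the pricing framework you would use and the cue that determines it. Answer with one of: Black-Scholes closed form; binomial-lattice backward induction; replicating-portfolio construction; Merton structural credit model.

framework: replicating-portfolio construction

Key observation: since the answer must list Δ and B at each node of the 1.26/0.87 lattice on 41, the replicating-portfolio method — solving the two-state system at every node — is the one that applies.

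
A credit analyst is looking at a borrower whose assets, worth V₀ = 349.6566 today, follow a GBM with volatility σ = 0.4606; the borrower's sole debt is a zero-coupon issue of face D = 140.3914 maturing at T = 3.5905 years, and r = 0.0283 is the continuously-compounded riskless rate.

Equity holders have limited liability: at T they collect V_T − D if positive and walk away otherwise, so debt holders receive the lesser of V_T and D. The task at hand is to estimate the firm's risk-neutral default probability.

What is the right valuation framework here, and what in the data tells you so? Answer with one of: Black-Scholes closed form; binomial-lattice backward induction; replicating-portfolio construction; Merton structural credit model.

Key observation: the data describe a firm's assets (V₀ = 349.6566, GBM) and a single zero-coupon debt of face 140.3914, so credit quantities follow from equity-as-call in the structural model.

framework: Merton structural credit model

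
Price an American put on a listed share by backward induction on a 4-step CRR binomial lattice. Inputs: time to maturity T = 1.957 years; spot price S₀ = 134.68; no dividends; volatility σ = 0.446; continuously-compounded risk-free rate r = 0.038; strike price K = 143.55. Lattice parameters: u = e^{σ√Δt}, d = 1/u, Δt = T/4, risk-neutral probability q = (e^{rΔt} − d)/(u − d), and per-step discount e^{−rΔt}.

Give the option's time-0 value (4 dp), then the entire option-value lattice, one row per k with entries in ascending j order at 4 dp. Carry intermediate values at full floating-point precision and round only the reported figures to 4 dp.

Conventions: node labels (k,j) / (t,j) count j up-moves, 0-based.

price = 33.6930
tree:
33.6930
50.0527 15.2754
71.3832 26.2927 2.5643
90.7232 44.9629 4.7692 0.0000
104.8802 71.3832 8.8700 0.0000 0.0000

Δt=0.48925  u=1.36610  d=0.73201  q=0.45223  discount=0.98158
step 4 (expiry): payoffs max(K−S,0) = 104.8802 71.3832 8.8700 0.0000 0.0000
k=3: (k=3,j=0): S=52.8268, K−S=90.7232, hold=88.0790 ⇒ V=90.7232 exercise | (k=3,j=1): S=98.5871, K−S=44.9629, hold=42.3187 ⇒ V=44.9629 exercise | (k=3,j=2): S=183.9865, K−S=0.0000, hold=4.7692 ⇒ V=4.7692 continue | (k=3,j=3): S=343.3617, K−S=0.0000, hold=0.0000 ⇒ V=0.0000 continue
k=2: (k=2,j=0): S=72.1668, K−S=71.3832, hold=68.7391 ⇒ V=71.3832 exercise | (k=2,j=1): S=134.6800, K−S=8.8700, hold=26.2927 ⇒ V=26.2927 continue | (k=2,j=2): S=251.3443, K−S=0.0000, hold=2.5643 ⇒ V=2.5643 continue
k=1: (k=1,j=0): S=98.5871, K−S=44.9629, hold=50.0527 ⇒ V=50.0527 continue | (k=1,j=1): S=183.9865, K−S=0.0000, hold=15.2754 ⇒ V=15.2754 continue
k=0: (k=0,j=0): S=134.6800, K−S=8.8700, hold=33.6930 ⇒ V=33.6930 continue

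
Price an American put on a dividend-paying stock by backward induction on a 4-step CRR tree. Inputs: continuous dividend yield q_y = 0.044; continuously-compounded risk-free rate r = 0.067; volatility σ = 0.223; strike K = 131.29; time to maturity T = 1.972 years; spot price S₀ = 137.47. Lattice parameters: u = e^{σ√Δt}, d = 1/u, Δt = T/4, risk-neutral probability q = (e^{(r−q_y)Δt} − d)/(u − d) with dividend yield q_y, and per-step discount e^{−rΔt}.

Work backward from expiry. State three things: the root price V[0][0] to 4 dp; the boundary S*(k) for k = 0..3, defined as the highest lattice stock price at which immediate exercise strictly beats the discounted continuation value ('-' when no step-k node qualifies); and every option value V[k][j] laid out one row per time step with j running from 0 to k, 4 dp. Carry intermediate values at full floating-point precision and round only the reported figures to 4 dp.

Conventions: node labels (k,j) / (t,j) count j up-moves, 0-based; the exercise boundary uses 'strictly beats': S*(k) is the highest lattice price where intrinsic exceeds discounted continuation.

Δt=0.49300, u=1.16950, d=0.85507, q=0.49720, disc=e^(-rΔt)=0.96751
k=4 terminal: V=max(K-S,0) → 57.8038 30.7806 0.0000 0.0000 0.0000
k=3: j=0 S=85.9421 intr=45.3479 cont=42.9262 V=45.3479[EX]; j=1 S=117.5459 intr=13.7441 cont=14.9736 V=14.9736[hold]; j=2 S=160.7713 intr=0.0000 cont=0.0000 V=0.0000[hold]; j=3 S=219.8921 intr=0.0000 cont=0.0000 V=0.0000[hold]  S*(3)=85.9421
k=2: j=0 S=100.5094 intr=30.7806 cont=29.2630 V=30.7806[EX]; j=1 S=137.4700 intr=0.0000 cont=7.2841 V=7.2841[hold]; j=2 S=188.0222 intr=0.0000 cont=0.0000 V=0.0000[hold]  S*(2)=100.5094
k=1: j=0 S=117.5459 intr=13.7441 cont=18.4775 V=18.4775[hold]; j=1 S=160.7713 intr=0.0000 cont=3.5434 V=3.5434[hold]  S*(1)=-
k=0: j=0 S=137.4700 intr=0.0000 cont=10.6932 V=10.6932[hold]  S*(0)=-

price = 10.6932
boundary = - - 100.5094 85.9421
tree:
10.6932
18.4775 3.5434
30.7806 7.2841 0.0000
45.3479 14.9736 0.0000 0.0000
57.8038 30.7806 0.0000 0.0000 0.0000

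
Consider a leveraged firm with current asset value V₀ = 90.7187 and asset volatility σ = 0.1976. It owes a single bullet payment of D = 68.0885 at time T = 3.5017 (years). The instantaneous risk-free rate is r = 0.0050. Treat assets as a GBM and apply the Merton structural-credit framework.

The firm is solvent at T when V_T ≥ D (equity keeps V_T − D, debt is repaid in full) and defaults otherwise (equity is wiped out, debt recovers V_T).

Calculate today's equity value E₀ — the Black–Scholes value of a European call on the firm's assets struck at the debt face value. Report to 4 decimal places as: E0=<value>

With assets at 90.7187 and a single debt payment of 68.0885 at 3.5017 years:
d₁ = [ln(V₀/D) + (r + σ²/2)T] / (σ√T)
   = [ln(90.7187/68.0885) + (0.0050 + 0.5·0.1976²)·3.5017] / (0.1976·√3.5017)
   = [0.286955 + 0.085872] / 0.369766 = 1.008279
d₂ = d₁ − σ√T = 1.008279 − 0.369766 = 0.638514
N(d₁) = 0.843340,  N(d₂) = 0.738430,  e^(−rT) = 0.982644
E₀ = V₀·N(d₁) − D·e^(−rT)·N(d₂)
   = 90.7187·0.843340 − 68.0885·0.982644·0.738430 = 27.100717

E0=27.1007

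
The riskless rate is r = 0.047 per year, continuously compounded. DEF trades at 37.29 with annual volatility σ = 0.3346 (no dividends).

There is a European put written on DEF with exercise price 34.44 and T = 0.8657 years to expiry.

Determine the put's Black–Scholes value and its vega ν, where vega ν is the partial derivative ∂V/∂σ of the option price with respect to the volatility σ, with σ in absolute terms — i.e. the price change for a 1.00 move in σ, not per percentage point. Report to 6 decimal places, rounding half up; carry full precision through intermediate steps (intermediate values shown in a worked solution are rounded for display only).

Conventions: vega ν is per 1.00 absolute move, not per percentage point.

price = 2.557265
ν = 11.952469

σ√T = 0.3346·√0.8657 = 0.311322
d₁ = (ln(S/K) + (r+σ²/2)T) / (σ√T) = (ln(37.29/34.44) + (0.047+0.3346²/2)·0.8657) / 0.311322 = (0.079507 + 0.089149) / 0.311322 = 0.541739
d₂ = d₁ − σ√T = 0.541739 − 0.311322 = 0.230417
e^{−rT} = 0.960129
N(−d₁) = 0.293999,  N(−d₂) = 0.408884
Put price V = K·e^{−rT}·N(−d₂) − S·N(−d₁) = 13.520499 − 10.963234 = 2.557265
φ(d₁) = (1/√(2π))·e^{−d₁²/2} = 0.344494
ν = S·φ(d₁)·√T = 11.952469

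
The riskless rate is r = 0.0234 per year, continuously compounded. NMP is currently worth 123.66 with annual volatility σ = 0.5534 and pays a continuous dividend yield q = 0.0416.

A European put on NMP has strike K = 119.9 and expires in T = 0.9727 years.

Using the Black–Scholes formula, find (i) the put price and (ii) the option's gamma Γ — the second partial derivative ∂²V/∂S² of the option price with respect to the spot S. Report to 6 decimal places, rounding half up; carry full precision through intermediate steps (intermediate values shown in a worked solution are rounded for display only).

price = 24.603489
Γ = 0.005432

σ√T = 0.5534·√0.9727 = 0.545794
d₁ = (ln(S/K) + (r−q+σ²/2)T) / (σ√T) = (ln(123.66/119.9) + (0.0234−0.0416+0.5534²/2)·0.9727) / 0.545794 = (0.030878 + 0.131242) / 0.545794 = 0.297035
d₂ = d₁ − σ√T = 0.297035 − 0.545794 = -0.248758
e^{−rT} = 0.977496
e^{−qT} = 0.960343
N(−d₁) = 0.383220,  N(−d₂) = 0.598226
Put price V = K·e^{−rT}·N(−d₂) − S·e^{−qT}·N(−d₁) = 70.113157 − 45.509668 = 24.603489
φ(d₁) = (1/√(2π))·e^{−d₁²/2} = 0.381725
Γ = e^{−qT}·φ(d₁) / (S·σ·√T) = 0.005432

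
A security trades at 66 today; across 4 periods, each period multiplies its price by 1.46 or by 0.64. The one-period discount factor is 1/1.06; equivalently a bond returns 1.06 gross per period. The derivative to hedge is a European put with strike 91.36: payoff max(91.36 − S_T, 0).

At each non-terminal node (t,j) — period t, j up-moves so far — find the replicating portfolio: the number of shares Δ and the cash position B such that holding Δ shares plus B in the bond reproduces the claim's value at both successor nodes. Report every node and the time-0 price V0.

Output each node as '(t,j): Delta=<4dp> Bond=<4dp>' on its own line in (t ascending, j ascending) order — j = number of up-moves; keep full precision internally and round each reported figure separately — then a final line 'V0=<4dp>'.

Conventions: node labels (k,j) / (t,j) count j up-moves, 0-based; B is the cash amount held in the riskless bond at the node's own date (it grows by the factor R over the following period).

Under the risk-neutral measure, an up-move has probability p* = (R−d)/(u−d) = 0.5122 and values discount at R = 1.06.
Payoffs at expiry: V(4,0)=80.2870, V(4,1)=66.0998, V(4,2)=33.7352, V(4,3)=0.0000, V(4,4)=0.0000
  t=3,j=0: stock 17.3015 → up 25.2602 (V=66.0998), down 11.0730 (V=80.2870). Price 68.8872; hedge Δ=-1.0000, bond B=86.1887.
  t=3,j=1: stock 39.4691 → up 57.6248 (V=33.7352), down 25.2602 (V=66.0998). Price 46.7196; hedge Δ=-1.0000, bond B=86.1887.
  t=3,j=2: stock 90.0388 → up 131.4566 (V=0.0000), down 57.6248 (V=33.7352). Price 15.5247; hedge Δ=-0.4569, bond B=56.6652.
  t=3,j=3: stock 205.4010 → up 299.8854 (V=0.0000), down 131.4566 (V=0.0000). Price 0.0000; hedge Δ=0.0000, bond B=0.0000.
  t=2,j=0: stock 27.0336 → up 39.4691 (V=46.7196), down 17.3015 (V=68.8872). Price 54.2765; hedge Δ=-1.0000, bond B=81.3101.
  t=2,j=1: stock 61.6704 → up 90.0388 (V=15.5247), down 39.4691 (V=46.7196). Price 29.0016; hedge Δ=-0.6169, bond B=67.0442.
  t=2,j=2: stock 140.6856 → up 205.4010 (V=0.0000), down 90.0388 (V=15.5247). Price 7.1444; hedge Δ=-0.1346, bond B=26.0769.
  t=1,j=0: stock 42.2400 → up 61.6704 (V=29.0016), down 27.0336 (V=54.2765). Price 38.9913; hedge Δ=-0.7297, bond B=69.8143.
  t=1,j=1: stock 96.3600 → up 140.6856 (V=7.1444), down 61.6704 (V=29.0016). Price 16.7985; hedge Δ=-0.2766, bond B=43.4538.
  t=0,j=0: stock 66.0000 → up 96.3600 (V=16.7985), down 42.2400 (V=38.9913). Price 26.0607; hedge Δ=-0.4101, bond B=53.1251.
Verification: the root portfolio costs Δ(0,0)·S0 + B(0,0) = 26.0607, matching V0.

(0,0): Delta=-0.4101 Bond=53.1251
(1,0): Delta=-0.7297 Bond=69.8143
(1,1): Delta=-0.2766 Bond=43.4538
(2,0): Delta=-1.0000 Bond=81.3101
(2,1): Delta=-0.6169 Bond=67.0442
(2,2): Delta=-0.1346 Bond=26.0769
(3,0): Delta=-1.0000 Bond=86.1887
(3,1): Delta=-1.0000 Bond=86.1887
(3,2): Delta=-0.4569 Bond=56.6652
(3,3): Delta=0.0000 Bond=0.0000
V0=26.0607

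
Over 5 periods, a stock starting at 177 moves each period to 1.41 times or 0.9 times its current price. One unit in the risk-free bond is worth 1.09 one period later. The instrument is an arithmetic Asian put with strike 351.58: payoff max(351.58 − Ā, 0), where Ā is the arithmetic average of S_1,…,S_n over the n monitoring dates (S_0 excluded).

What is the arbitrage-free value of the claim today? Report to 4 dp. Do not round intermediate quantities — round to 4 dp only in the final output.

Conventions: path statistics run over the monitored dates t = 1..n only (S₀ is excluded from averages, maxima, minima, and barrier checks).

Set p* = 0.3725 (from d < R < u); the path-dependent value is the discounted p*-expectation over all price paths.
Enumerate all 2^5 = 32 price paths (U = up ×1.41, D = down ×0.9); each path with k up-moves has probability p*^k·(1−p*)^(5−k).
DDDDD: Ā=130.4699, payoff=221.1101, prob=0.097252
UDDDD: Ā=204.4028, payoff=147.1772, prob=0.057743
DUDDD: Ā=186.3488, payoff=165.2312, prob=0.057743
UUDDD: Ā=291.9465, payoff=59.6335, prob=0.034285
DDUDD: Ā=170.1002, payoff=181.4798, prob=0.057743
UDUDD: Ā=266.4903, payoff=85.0897, prob=0.034285
DUUDD: Ā=248.4363, payoff=103.1437, prob=0.034285
UUUDD: Ā=389.2169, payoff=0.0000, prob=0.020357
DDDUD: Ā=155.4765, payoff=196.1035, prob=0.057743
UDDUD: Ā=243.5798, payoff=108.0002, prob=0.034285
DUDUD: Ā=225.5258, payoff=126.0542, prob=0.034285
UUDUD: Ā=353.3238, payoff=0.0000, prob=0.020357
DDUUD: Ā=209.2772, payoff=142.3028, prob=0.034285
UDUUD: Ā=327.8676, payoff=23.7124, prob=0.020357
DUUUD: Ā=309.8136, payoff=41.7664, prob=0.020357
UUUUD: Ā=485.3747, payoff=0.0000, prob=0.012087
DDDDU: Ā=142.3151, payoff=209.2649, prob=0.057743
UDDDU: Ā=222.9603, payoff=128.6197, prob=0.034285
DUDDU: Ā=204.9063, payoff=146.6737, prob=0.034285
UUDDU: Ā=321.0199, payoff=30.5601, prob=0.020357
DDUDU: Ā=188.6577, payoff=162.9223, prob=0.034285
UDUDU: Ā=295.5638, payoff=56.0162, prob=0.020357
DUUDU: Ā=277.5098, payoff=74.0702, prob=0.020357
UUUDU: Ā=434.7654, payoff=0.0000, prob=0.012087
DDDUU: Ā=174.0340, payoff=177.5460, prob=0.034285
UDDUU: Ā=272.6533, payoff=78.9267, prob=0.020357
DUDUU: Ā=254.5993, payoff=96.9807, prob=0.020357
UUDUU: Ā=398.8722, payoff=0.0000, prob=0.012087
DDUUU: Ā=238.3507, payoff=113.2293, prob=0.020357
UDUUU: Ā=373.4161, payoff=0.0000, prob=0.012087
DUUUU: Ā=355.3621, payoff=0.0000, prob=0.012087
UUUUU: Ā=556.7339, payoff=0.0000, prob=0.007177
Price = Σ prob·payoff / R^5 = 126.431789 / 1.538624 = 82.1720

price = 82.1720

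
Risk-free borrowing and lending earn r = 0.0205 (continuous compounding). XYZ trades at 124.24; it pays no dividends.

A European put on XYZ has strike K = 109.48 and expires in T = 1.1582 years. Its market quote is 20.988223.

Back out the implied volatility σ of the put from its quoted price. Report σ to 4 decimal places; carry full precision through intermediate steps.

At σ = 0.5919 the Black–Scholes value reproduces the quote:
σ√T = 0.5919·√1.1582 = 0.637001
d₁ = (ln(S/K) + (r+σ²/2)T) / (σ√T) = (ln(124.24/109.48) + (0.0205+0.5919²/2)·1.1582) / 0.637001 = (0.126473 + 0.226628) / 0.637001 = 0.554319
d₂ = d₁ − σ√T = 0.554319 − 0.637001 = -0.082682
e^{−rT} = 0.976537
N(−d₁) = 0.289680,  N(−d₂) = 0.532948
V = K·e^{−rT}·N(−d₂) − S·N(−d₁) = 56.978116 − 35.989892 = 20.988223 (matching the quote); vega is positive throughout, so no other σ reproduces this price

sigma = 0.5919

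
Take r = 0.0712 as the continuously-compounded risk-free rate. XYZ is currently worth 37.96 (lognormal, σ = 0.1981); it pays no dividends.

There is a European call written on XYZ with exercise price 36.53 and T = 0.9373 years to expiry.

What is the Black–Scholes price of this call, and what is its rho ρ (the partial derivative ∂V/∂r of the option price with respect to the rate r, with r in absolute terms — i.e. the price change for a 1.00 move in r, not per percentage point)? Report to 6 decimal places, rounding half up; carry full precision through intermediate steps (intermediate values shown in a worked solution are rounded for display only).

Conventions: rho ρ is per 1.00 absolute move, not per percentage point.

σ√T = 0.1981·√0.9373 = 0.191789
d₁ = (ln(S/K) + (r+σ²/2)T) / (σ√T) = (ln(37.96/36.53) + (0.0712+0.1981²/2)·0.9373) / 0.191789 = (0.038399 + 0.085127) / 0.191789 = 0.644074
d₂ = d₁ − σ√T = 0.644074 − 0.191789 = 0.452285
e^{−rT} = 0.935442
N(d₁) = 0.740236,  N(d₂) = 0.674468
Call price V = S·N(d₁) − K·e^{−rT}·N(d₂) = 28.099374 − 23.047734 = 5.051640
ρ = K·T·e^{−rT}·N(d₂) = 21.602641

price = 5.051640
ρ = 21.602641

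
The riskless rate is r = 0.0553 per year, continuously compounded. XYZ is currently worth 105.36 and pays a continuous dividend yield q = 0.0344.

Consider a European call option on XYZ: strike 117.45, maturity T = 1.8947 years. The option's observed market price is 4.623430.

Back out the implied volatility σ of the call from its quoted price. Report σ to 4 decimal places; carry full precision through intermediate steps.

sigma = 0.1363

At σ = 0.1363 the Black–Scholes value reproduces the quote:
σ√T = 0.1363·√1.8947 = 0.187614
d₁ = (ln(S/K) + (r−q+σ²/2)T) / (σ√T) = (ln(105.36/117.45) + (0.0553−0.0344+0.1363²/2)·1.8947) / 0.187614 = (-0.108630 + 0.057199) / 0.187614 = -0.274131
d₂ = d₁ − σ√T = -0.274131 − 0.187614 = -0.461745
e^{−rT} = 0.900525
e^{−qT} = 0.936901
N(d₁) = 0.391992,  N(d₂) = 0.322132
V = S·e^{−qT}·N(d₁) − K·e^{−rT}·N(d₂) = 38.694281 − 34.070851 = 4.623430 (matching the quote); vega is positive throughout, so no other σ reproduces this price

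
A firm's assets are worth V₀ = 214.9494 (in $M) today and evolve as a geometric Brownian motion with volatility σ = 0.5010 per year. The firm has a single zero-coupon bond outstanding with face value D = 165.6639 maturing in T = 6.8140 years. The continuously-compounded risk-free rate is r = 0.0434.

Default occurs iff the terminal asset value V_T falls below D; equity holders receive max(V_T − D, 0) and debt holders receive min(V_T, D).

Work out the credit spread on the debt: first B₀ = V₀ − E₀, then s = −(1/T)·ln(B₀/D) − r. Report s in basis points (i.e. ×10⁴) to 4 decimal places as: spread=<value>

spread=622.7848

Work the structural quantities from V₀ = 214.9494 against face 165.6639:
d₁ = [ln(V₀/D) + (r + σ²/2)T] / (σ√T)
   = [ln(214.9494/165.6639) + (0.0434 + 0.5·0.5010²)·6.8140] / (0.5010·√6.8140)
   = [0.260442 + 1.150888] / 1.307792 = 1.079170
d₂ = d₁ − σ√T = 1.079170 − 1.307792 = -0.228623
N(d₁) = 0.859744,  N(d₂) = 0.409581,  e^(−rT) = 0.743990
E₀ = V₀·N(d₁) − D·e^(−rT)·N(d₂)
   = 214.9494·0.859744 − 165.6639·0.743990·0.409581 = 134.319636
B₀ = V₀ − E₀ = 214.9494 − 134.319636 = 80.629764
spread = −(1/T)·ln(B₀/D) − r = −(1/6.8140)·ln(80.629764/165.6639) − 0.0434 = 0.06227848
in basis points: 0.06227848 × 10⁴ = 622.7848 bp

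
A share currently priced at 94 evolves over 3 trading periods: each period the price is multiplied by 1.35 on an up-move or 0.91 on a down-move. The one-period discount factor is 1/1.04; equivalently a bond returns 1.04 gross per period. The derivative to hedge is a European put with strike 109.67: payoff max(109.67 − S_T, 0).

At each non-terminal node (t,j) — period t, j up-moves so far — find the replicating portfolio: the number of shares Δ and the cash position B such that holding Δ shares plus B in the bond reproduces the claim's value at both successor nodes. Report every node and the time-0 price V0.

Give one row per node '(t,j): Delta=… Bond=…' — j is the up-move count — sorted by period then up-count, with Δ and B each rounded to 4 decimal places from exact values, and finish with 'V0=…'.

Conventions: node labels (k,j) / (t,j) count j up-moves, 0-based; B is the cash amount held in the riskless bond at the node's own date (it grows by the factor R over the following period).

(0,0): Delta=-0.4227 Bond=53.6011
(1,0): Delta=-0.6511 Bond=75.2802
(1,1): Delta=-0.0556 Bond=9.1618
(2,0): Delta=-1.0000 Bond=105.4519
(2,1): Delta=-0.0902 Bond=13.5239
(2,2): Delta=0.0000 Bond=0.0000
V0=13.8668

The replicating-portfolio and risk-neutral prices coincide; use p* = (1.04−0.91)/(1.35−0.91) = 0.2955 for the latter.
Payoffs at expiry: V(3,0)=38.8343, V(3,1)=4.5841, V(3,2)=0.0000, V(3,3)=0.0000
  t=2,j=0: stock 77.8414 → up 105.0859 (V=4.5841), down 70.8357 (V=38.8343). Price 27.6105; hedge Δ=-1.0000, bond B=105.4519.
  t=2,j=1: stock 115.4790 → up 155.8967 (V=0.0000), down 105.0859 (V=4.5841). Price 3.1055; hedge Δ=-0.0902, bond B=13.5239.
  t=2,j=2: stock 171.3150 → up 231.2753 (V=0.0000), down 155.8967 (V=0.0000). Price 0.0000; hedge Δ=0.0000, bond B=0.0000.
  t=1,j=0: stock 85.5400 → up 115.4790 (V=3.1055), down 77.8414 (V=27.6105). Price 19.5869; hedge Δ=-0.6511, bond B=75.2802.
  t=1,j=1: stock 126.9000 → up 171.3150 (V=0.0000), down 115.4790 (V=3.1055). Price 2.1038; hedge Δ=-0.0556, bond B=9.1618.
  t=0,j=0: stock 94.0000 → up 126.9000 (V=2.1038), down 85.5400 (V=19.5869). Price 13.8668; hedge Δ=-0.4227, bond B=53.6011.
Sanity check at the root: Δ(0,0)·S0 + B(0,0) reproduces V0 = 13.8668.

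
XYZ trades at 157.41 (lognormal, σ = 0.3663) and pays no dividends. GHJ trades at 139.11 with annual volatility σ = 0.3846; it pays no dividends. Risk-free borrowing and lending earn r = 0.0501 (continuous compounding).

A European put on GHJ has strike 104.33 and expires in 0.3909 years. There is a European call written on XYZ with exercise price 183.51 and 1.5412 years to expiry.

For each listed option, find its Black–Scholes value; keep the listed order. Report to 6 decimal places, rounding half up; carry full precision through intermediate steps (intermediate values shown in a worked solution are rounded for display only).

price(GHJ put K=104.33) = 1.361741
price(XYZ call K=183.51) = 23.606625

[GHJ put K=104.33]
σ√T = 0.3846·√0.3909 = 0.240460
d₁ = (ln(S/K) + (r+σ²/2)T) / (σ√T) = (ln(139.11/104.33) + (0.0501+0.3846²/2)·0.3909) / 0.240460 = (0.287706 + 0.048494) / 0.240460 = 1.398158
d₂ = d₁ − σ√T = 1.398158 − 0.240460 = 1.157699
e^{−rT} = 0.980606
N(−d₁) = 0.081033,  N(−d₂) = 0.123494
price = K·e^{−rT}·N(−d₂) − S·N(−d₁) = 12.634214 − 11.272473 = 1.361741
[XYZ call K=183.51]
σ√T = 0.3663·√1.5412 = 0.454743
d₁ = (ln(S/K) + (r+σ²/2)T) / (σ√T) = (ln(157.41/183.51) + (0.0501+0.3663²/2)·1.5412) / 0.454743 = (-0.153415 + 0.180610) / 0.454743 = 0.059802
d₂ = d₁ − σ√T = 0.059802 − 0.454743 = -0.394941
e^{−rT} = 0.925692
N(d₁) = 0.523843,  N(d₂) = 0.346443
price = S·N(d₁) − K·e^{−rT}·N(d₂) = 82.458185 − 58.851561 = 23.606625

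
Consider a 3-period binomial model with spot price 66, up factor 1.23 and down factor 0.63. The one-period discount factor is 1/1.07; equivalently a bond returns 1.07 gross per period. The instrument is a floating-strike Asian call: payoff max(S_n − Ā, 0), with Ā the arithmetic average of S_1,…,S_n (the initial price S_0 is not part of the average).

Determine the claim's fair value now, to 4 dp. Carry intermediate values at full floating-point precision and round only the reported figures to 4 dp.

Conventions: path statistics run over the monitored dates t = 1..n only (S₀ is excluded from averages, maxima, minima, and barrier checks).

price = 8.2236

No-arbitrage gives p* = (R−d)/(u−d) = 0.7333: enumerate every path, weight its payoff by its p*-probability, and discount by R^3.
Enumerate all 2^3 = 8 price paths (U = up ×1.23, D = down ×0.63); each path with k up-moves has probability p*^k·(1−p*)^(3−k).
DDD: Ā=28.0928, payoff=0.0000, prob=0.018963
UDD: Ā=54.8479, payoff=0.0000, prob=0.052148
DUD: Ā=41.6479, payoff=0.0000, prob=0.052148
UUD: Ā=81.3126, payoff=0.0000, prob=0.143407
DDU: Ā=33.3319, payoff=0.0000, prob=0.052148
UDU: Ā=65.0766, payoff=0.0000, prob=0.143407
DUU: Ā=51.8766, payoff=11.0298, prob=0.143407
UUU: Ā=101.2829, payoff=21.5343, prob=0.394370
Price = Σ prob·payoff / R^3 = 10.074262 / 1.225043 = 8.2236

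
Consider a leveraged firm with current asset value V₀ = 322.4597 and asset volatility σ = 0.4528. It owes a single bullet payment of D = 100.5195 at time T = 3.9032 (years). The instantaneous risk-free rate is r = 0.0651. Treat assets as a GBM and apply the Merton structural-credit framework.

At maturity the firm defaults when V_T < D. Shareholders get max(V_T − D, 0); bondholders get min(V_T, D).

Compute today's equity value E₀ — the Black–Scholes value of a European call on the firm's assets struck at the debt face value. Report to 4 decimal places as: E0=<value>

Apply the equity-as-call identities (strike 100.5195, horizon 3.9032 years):
d₁ = [ln(V₀/D) + (r + σ²/2)T] / (σ√T)
   = [ln(322.4597/100.5195) + (0.0651 + 0.5·0.4528²)·3.9032] / (0.4528·√3.9032)
   = [1.165626 + 0.654231] / 0.894575 = 2.034326
d₂ = d₁ − σ√T = 2.034326 − 0.894575 = 1.139750
N(d₁) = 0.979041,  N(d₂) = 0.872805,  e^(−rT) = 0.775616
E₀ = V₀·N(d₁) − D·e^(−rT)·N(d₂)
   = 322.4597·0.979041 − 100.5195·0.775616·0.872805 = 247.653359

E0=247.6534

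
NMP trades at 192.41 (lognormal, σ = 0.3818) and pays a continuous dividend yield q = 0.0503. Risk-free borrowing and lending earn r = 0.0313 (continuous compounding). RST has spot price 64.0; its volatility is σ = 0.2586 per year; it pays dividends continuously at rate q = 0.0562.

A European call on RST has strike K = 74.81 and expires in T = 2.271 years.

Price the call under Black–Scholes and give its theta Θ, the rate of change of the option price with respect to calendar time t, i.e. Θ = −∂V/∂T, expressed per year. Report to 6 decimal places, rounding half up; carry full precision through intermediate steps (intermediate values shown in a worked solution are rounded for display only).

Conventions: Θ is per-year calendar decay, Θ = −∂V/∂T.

price = 4.450334
Θ = -1.164862

σ√T = 0.2586·√2.271 = 0.389706
d₁ = (ln(S/K) + (r−q+σ²/2)T) / (σ√T) = (ln(64.0/74.81) + (0.0313−0.0562+0.2586²/2)·2.271) / 0.389706 = (-0.156068 + 0.019387) / 0.389706 = -0.350729
d₂ = d₁ − σ√T = -0.350729 − 0.389706 = -0.740434
e^{−rT} = 0.931385
e^{−qT} = 0.880179
N(d₁) = 0.362896,  N(d₂) = 0.229518
Call price V = S·e^{−qT}·N(d₁) − K·e^{−rT}·N(d₂) = 20.442457 − 15.992123 = 4.450334
φ(d₁) = (1/√(2π))·e^{−d₁²/2} = 0.375145
Θ = −S·e^{−qT}·φ(d₁)·σ/(2√T) + q·S·e^{−qT}·N(d₁) − r·K·e^{−rT}·N(d₂) = −1.813174 + 1.148866 − 0.500553 = -1.164862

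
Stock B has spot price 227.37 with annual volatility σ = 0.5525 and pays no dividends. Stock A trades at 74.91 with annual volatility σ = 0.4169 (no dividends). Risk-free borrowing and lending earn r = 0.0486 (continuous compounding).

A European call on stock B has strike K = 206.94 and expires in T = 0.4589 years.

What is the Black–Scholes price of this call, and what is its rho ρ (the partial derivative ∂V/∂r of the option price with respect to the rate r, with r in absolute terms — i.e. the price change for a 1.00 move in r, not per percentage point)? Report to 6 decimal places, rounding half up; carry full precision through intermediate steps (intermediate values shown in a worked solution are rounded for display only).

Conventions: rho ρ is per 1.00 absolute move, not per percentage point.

σ√T = 0.5525·√0.4589 = 0.374275
d₁ = (ln(S/K) + (r+σ²/2)T) / (σ√T) = (ln(227.37/206.94) + (0.0486+0.5525²/2)·0.4589) / 0.374275 = (0.094150 + 0.092344) / 0.374275 = 0.498278
d₂ = d₁ − σ√T = 0.498278 − 0.374275 = 0.124003
e^{−rT} = 0.977944
N(d₁) = 0.690856,  N(d₂) = 0.549344
Call price V = S·N(d₁) − K·e^{−rT}·N(d₂) = 157.079943 − 111.173833 = 45.906111
ρ = K·T·e^{−rT}·N(d₂) = 51.017672

price = 45.906111
ρ = 51.017672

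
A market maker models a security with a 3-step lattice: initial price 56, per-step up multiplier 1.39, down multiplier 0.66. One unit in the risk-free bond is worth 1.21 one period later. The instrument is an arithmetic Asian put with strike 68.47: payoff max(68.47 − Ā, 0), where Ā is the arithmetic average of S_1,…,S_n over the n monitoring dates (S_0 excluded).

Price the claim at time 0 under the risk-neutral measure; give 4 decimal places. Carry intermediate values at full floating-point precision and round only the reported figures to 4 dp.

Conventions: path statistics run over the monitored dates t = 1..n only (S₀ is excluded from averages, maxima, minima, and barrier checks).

No-arbitrage gives p* = (R−d)/(u−d) = 0.7534: enumerate every path, weight its payoff by its p*-probability, and discount by R^3.
Enumerate all 2^3 = 8 price paths (U = up ×1.39, D = down ×0.66); each path with k up-moves has probability p*^k·(1−p*)^(3−k).
DDD: Ā=25.8178, payoff=42.6522, prob=0.014992
UDD: Ā=54.3738, payoff=14.0962, prob=0.045808
DUD: Ā=40.7472, payoff=27.7228, prob=0.045808
UUD: Ā=85.8160, payoff=0.0000, prob=0.139968
DDU: Ā=31.7536, payoff=36.7164, prob=0.045808
UDU: Ā=66.8749, payoff=1.5951, prob=0.139968
DUU: Ā=53.2483, payoff=15.2217, prob=0.139968
UUU: Ā=112.1441, payoff=0.0000, prob=0.427681
Price = Σ prob·payoff / R^3 = 6.590774 / 1.771561 = 3.7203

price = 3.7203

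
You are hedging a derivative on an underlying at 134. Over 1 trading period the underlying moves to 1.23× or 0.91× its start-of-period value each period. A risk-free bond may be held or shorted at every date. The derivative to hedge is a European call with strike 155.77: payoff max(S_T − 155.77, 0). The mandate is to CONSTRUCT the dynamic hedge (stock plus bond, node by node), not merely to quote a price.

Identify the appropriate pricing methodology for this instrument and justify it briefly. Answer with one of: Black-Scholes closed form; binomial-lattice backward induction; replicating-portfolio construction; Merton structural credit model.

framework: replicating-portfolio construction

Key observation: the deliverable is the dynamic trading strategy on the 1-step tree (spot 134, moves 1.23 and 0.91), so the valuation must go through the node-by-node replicating-portfolio solve.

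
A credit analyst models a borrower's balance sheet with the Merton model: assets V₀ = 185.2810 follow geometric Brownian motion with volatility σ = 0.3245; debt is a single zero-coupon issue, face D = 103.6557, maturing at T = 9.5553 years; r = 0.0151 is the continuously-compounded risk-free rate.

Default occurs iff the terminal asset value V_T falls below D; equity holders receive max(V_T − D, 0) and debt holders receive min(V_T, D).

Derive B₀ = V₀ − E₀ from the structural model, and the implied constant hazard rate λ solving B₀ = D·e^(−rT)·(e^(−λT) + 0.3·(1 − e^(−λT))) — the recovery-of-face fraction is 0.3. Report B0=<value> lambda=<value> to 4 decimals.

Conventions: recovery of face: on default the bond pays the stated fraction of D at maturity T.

B0=73.1776 lambda=0.0320

With assets at 185.2810 and a single debt payment of 103.6557 at 9.5553 years:
d₁ = [ln(V₀/D) + (r + σ²/2)T] / (σ√T)
   = [ln(185.2810/103.6557) + (0.0151 + 0.5·0.3245²)·9.5553] / (0.3245·√9.5553)
   = [0.580799 + 0.647373] / 1.003083 = 1.224397
d₂ = d₁ − σ√T = 1.224397 − 1.003083 = 0.221314
N(d₁) = 0.889599,  N(d₂) = 0.587576,  e^(−rT) = 0.865641
E₀ = V₀·N(d₁) − D·e^(−rT)·N(d₂)
   = 185.2810·0.889599 − 103.6557·0.865641·0.587576 = 112.103359
B₀ = V₀ − E₀ = 185.2810 − 112.103359 = 73.177641
e^(−λT) = (B₀·e^(rT)/D − 0.3)/(1 − 0.3) = (73.1776·1.155213/103.6557 − 0.3)/0.7 = 0.73649081
λ = −ln(0.73649081)/9.5553 = 0.032009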